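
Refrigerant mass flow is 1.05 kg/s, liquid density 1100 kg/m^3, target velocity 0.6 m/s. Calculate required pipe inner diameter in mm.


A = m_dot / (rho * v) = 1.05 / (1100 * 0.6) = 0.001590909091 m^2
d = sqrt(4*A/pi) * 1000
d = 45.0 mm

45.0


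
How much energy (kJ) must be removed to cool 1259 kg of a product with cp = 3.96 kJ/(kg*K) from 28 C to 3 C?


dT = 28 - (3) = 25 K
Q = m * cp * dT = 1259 * 3.96 * 25
Q = 124641 kJ

124641


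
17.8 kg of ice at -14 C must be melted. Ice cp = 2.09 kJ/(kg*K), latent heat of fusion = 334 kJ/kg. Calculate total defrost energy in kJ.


Sensible heat = cp * dT = 2.09 * 14 = 29.26 kJ/kg
Total per kg = 29.26 + 334 = 363.26 kJ/kg
Q = m * total = 17.8 * 363.26
Q = 6466.0 kJ

6466.0


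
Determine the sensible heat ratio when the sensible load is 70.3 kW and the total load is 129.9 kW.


SHR = Q_sensible / Q_total
SHR = 70.3 / 129.9
SHR = 0.541

0.541


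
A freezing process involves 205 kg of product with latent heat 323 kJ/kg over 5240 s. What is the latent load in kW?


Q_lat = m * h_fg / t
Q_lat = 205 * 323 / 5240
Q_lat = 12.64 kW

12.64


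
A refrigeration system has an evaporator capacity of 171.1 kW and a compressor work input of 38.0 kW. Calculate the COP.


COP = Q_evap / W
COP = 171.1 / 38.0
COP = 4.503

4.503


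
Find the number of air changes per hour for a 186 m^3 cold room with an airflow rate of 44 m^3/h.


ACH = flow / volume
ACH = 44 / 186
ACH = 0.237

0.237


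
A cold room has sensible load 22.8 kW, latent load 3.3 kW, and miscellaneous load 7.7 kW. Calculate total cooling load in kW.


Q_total = Q_s + Q_l + Q_misc
Q_total = 22.8 + 3.3 + 7.7
Q_total = 33.8 kW

33.8


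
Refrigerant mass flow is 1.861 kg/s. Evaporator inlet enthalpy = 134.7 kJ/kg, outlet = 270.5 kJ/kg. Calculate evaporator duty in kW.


dh = 270.5 - 134.7 = 135.8 kJ/kg
Q_evap = m_dot * dh = 1.861 * 135.8
Q_evap = 252.72 kW

252.72


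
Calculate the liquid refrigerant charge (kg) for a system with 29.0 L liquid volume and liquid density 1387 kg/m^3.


Charge = V * rho / 1000
Charge = 29.0 * 1387 / 1000
Charge = 40.22 kg

40.22


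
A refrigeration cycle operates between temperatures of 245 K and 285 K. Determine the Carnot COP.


dT = 285 - 245 = 40 K
COP_carnot = T_cold / dT = 245 / 40
COP_carnot = 6.125

6.125


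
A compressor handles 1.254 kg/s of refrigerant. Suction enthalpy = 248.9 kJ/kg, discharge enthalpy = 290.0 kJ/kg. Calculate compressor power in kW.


dh = 290.0 - 248.9 = 41.1 kJ/kg
W = m_dot * dh = 1.254 * 41.1 = 51.54 kW

51.54


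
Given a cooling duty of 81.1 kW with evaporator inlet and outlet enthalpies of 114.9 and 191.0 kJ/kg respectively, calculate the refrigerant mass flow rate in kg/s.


dh = 191.0 - 114.9 = 76.1 kJ/kg
m_dot = Q / dh = 81.1 / 76.1 = 1.0657 kg/s

1.0657


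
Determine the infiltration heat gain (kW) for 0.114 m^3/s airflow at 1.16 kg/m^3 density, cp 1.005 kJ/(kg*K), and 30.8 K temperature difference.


Q = V_dot * rho * cp * dT
Q = 0.114 * 1.16 * 1.005 * 30.8
Q = 4.093 kW

4.093


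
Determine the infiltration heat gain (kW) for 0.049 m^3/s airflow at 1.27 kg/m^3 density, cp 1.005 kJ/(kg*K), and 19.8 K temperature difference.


Q = V_dot * rho * cp * dT
Q = 0.049 * 1.27 * 1.005 * 19.8
Q = 1.238 kW

1.238


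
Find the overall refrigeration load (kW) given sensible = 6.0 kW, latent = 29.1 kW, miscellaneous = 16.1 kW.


Q_total = Q_s + Q_l + Q_misc
Q_total = 6.0 + 29.1 + 16.1
Q_total = 51.2 kW

51.2


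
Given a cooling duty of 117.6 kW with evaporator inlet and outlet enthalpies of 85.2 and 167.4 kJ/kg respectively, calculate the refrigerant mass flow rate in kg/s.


dh = 167.4 - 85.2 = 82.2 kJ/kg
m_dot = Q / dh = 117.6 / 82.2 = 1.4307 kg/s

1.4307


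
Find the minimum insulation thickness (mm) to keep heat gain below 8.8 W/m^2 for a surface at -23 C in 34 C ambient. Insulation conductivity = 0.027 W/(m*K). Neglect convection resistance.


dT = 34 - (-23) = 57 K
thickness = k * dT / q_max * 1000
thickness = 0.027 * 57 / 8.8 * 1000
thickness = 174.9 mm

174.9


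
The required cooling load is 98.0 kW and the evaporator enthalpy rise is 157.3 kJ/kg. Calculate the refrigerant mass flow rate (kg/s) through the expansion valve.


m_dot = Q / dh
m_dot = 98.0 / 157.3
m_dot = 0.623 kg/s

0.623


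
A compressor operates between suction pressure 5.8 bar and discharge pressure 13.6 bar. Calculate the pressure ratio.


PR = P_high / P_low
PR = 13.6 / 5.8
PR = 2.345

2.345


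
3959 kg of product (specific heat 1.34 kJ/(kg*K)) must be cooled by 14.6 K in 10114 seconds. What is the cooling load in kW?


Q = m * cp * dT / t
Q = 3959 * 1.34 * 14.6 / 10114
Q = 7.658 kW

7.658


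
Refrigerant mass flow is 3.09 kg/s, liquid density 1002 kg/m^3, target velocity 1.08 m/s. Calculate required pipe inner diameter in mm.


A = m_dot / (rho * v) = 3.09 / (1002 * 1.08) = 0.00285540031 m^2
d = sqrt(4*A/pi) * 1000
d = 60.3 mm

60.3


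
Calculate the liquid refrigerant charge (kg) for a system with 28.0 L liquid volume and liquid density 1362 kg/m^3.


Charge = V * rho / 1000
Charge = 28.0 * 1362 / 1000
Charge = 38.14 kg

38.14


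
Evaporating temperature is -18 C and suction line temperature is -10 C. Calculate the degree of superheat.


Superheat = T_suction - T_evap
Superheat = -10 - (-18)
Superheat = 8 K

8


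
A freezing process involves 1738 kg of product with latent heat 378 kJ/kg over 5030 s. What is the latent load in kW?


Q_lat = m * h_fg / t
Q_lat = 1738 * 378 / 5030
Q_lat = 130.61 kW

130.61


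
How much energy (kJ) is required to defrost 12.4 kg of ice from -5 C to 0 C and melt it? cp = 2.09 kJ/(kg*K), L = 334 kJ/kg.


Sensible heat = cp * dT = 2.09 * 5 = 10.45 kJ/kg
Total per kg = 10.45 + 334 = 344.45 kJ/kg
Q = m * total = 12.4 * 344.45
Q = 4271.2 kJ

4271.2


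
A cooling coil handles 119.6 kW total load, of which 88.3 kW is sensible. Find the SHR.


SHR = Q_sensible / Q_total
SHR = 88.3 / 119.6
SHR = 0.738

0.738


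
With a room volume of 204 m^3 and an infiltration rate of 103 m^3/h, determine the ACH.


ACH = flow / volume
ACH = 103 / 204
ACH = 0.505

0.505


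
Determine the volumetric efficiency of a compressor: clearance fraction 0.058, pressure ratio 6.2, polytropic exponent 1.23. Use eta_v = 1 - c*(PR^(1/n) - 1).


PR^(1/n) = 6.2^(1/1.23) = 4.4077899
eta_v = 1 - 0.058 * (4.4077899 - 1)
eta_v = 0.8023

0.8023


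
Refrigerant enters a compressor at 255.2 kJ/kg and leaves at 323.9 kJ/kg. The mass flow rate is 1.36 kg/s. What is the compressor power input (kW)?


dh = 323.9 - 255.2 = 68.7 kJ/kg
W = m_dot * dh = 1.36 * 68.7 = 93.43 kW

93.43


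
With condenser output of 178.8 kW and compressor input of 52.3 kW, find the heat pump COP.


COP_hp = Q_cond / W
COP_hp = 178.8 / 52.3
COP_hp = 3.419

3.419


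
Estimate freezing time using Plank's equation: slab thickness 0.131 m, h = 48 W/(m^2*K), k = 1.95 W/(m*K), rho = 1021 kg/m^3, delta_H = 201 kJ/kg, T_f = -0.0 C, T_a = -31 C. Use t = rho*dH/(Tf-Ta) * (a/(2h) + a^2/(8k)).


dT = -0.0 - (-31) = 31.0 K
term1 = a/(2h) = 0.131/(2*48) = 0.001364583333
term2 = a^2/(8k) = 0.131^2/(8*1.95) = 0.001100064103
t = rho*dH*1000/dT * (term1 + term2)
t = 1021*201*1000/31.0 * (0.001364583333 + 0.001100064103)
t = 16316 s

16316


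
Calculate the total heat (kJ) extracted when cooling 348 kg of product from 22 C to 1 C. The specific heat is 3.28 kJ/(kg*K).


dT = 22 - (1) = 21 K
Q = m * cp * dT = 348 * 3.28 * 21
Q = 23970 kJ

23970


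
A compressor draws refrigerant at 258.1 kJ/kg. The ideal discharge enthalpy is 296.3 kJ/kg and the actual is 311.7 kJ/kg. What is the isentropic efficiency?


dh_ideal = 296.3 - 258.1 = 38.2 kJ/kg
dh_actual = 311.7 - 258.1 = 53.6 kJ/kg
eta_s = dh_ideal / dh_actual = 38.2 / 53.6
eta_s = 0.7127

0.7127


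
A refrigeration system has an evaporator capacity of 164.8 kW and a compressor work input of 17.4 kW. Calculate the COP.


COP = Q_evap / W
COP = 164.8 / 17.4
COP = 9.471

9.471


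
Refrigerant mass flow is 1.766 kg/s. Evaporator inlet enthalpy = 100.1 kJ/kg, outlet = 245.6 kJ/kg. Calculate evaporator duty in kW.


dh = 245.6 - 100.1 = 145.5 kJ/kg
Q_evap = m_dot * dh = 1.766 * 145.5
Q_evap = 256.95 kW

256.95


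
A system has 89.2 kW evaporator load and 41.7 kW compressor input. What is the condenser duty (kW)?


Q_cond = Q_evap + W
Q_cond = 89.2 + 41.7
Q_cond = 130.9 kW

130.9


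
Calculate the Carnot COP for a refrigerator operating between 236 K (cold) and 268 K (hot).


dT = 268 - 236 = 32 K
COP_carnot = T_cold / dT = 236 / 32
COP_carnot = 7.375

7.375


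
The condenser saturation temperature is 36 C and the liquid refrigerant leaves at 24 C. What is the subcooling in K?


Subcooling = T_cond - T_liquid
Subcooling = 36 - 24
Subcooling = 12 K

12


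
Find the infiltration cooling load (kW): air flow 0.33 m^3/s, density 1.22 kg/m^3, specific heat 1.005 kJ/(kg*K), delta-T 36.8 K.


Q = V_dot * rho * cp * dT
Q = 0.33 * 1.22 * 1.005 * 36.8
Q = 14.89 kW

14.89


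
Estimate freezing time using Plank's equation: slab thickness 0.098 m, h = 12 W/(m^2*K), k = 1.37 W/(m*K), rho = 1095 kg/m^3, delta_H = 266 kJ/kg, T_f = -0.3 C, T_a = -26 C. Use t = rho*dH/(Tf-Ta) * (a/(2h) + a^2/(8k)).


dT = -0.3 - (-26) = 25.7 K
term1 = a/(2h) = 0.098/(2*12) = 0.004083333333
term2 = a^2/(8k) = 0.098^2/(8*1.37) = 0.0008762773723
t = rho*dH*1000/dT * (term1 + term2)
t = 1095*266*1000/25.7 * (0.004083333333 + 0.0008762773723)
t = 56210 s

56210


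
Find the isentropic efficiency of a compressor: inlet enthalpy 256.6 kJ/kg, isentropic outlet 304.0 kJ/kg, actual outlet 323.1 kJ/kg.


dh_ideal = 304.0 - 256.6 = 47.4 kJ/kg
dh_actual = 323.1 - 256.6 = 66.5 kJ/kg
eta_s = dh_ideal / dh_actual = 47.4 / 66.5
eta_s = 0.7128

0.7128


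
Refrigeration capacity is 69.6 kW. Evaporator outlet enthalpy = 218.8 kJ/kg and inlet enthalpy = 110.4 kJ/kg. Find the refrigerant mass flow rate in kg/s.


dh = 218.8 - 110.4 = 108.4 kJ/kg
m_dot = Q / dh = 69.6 / 108.4 = 0.6421 kg/s

0.6421


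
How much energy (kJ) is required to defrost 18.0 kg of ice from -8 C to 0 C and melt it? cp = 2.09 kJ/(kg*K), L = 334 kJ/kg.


Sensible heat = cp * dT = 2.09 * 8 = 16.72 kJ/kg
Total per kg = 16.72 + 334 = 350.72 kJ/kg
Q = m * total = 18.0 * 350.72
Q = 6313.0 kJ

6313.0


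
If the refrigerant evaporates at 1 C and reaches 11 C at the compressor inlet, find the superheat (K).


Superheat = T_suction - T_evap
Superheat = 11 - (1)
Superheat = 10 K

10


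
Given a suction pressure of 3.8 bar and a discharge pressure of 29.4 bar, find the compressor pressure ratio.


PR = P_high / P_low
PR = 29.4 / 3.8
PR = 7.737

7.737


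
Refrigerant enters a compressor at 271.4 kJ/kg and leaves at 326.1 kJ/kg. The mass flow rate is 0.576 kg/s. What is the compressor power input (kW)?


dh = 326.1 - 271.4 = 54.7 kJ/kg
W = m_dot * dh = 0.576 * 54.7 = 31.51 kW

31.51


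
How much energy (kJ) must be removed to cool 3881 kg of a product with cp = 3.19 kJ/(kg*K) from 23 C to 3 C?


dT = 23 - (3) = 20 K
Q = m * cp * dT = 3881 * 3.19 * 20
Q = 247608 kJ

247608


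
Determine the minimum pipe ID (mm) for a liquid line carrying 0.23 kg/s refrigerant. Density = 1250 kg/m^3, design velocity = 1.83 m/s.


A = m_dot / (rho * v) = 0.23 / (1250 * 1.83) = 0.0001005464481 m^2
d = sqrt(4*A/pi) * 1000
d = 11.3 mm

11.3


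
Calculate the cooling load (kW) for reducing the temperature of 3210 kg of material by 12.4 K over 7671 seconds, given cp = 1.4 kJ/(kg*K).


Q = m * cp * dT / t
Q = 3210 * 1.4 * 12.4 / 7671
Q = 7.264 kW

7.264


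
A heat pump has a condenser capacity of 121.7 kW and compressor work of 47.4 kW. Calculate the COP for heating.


COP_hp = Q_cond / W
COP_hp = 121.7 / 47.4
COP_hp = 2.568

2.568


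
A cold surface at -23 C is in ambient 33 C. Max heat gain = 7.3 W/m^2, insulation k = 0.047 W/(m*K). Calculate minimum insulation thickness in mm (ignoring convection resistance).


dT = 33 - (-23) = 56 K
thickness = k * dT / q_max * 1000
thickness = 0.047 * 56 / 7.3 * 1000
thickness = 360.5 mm

360.5


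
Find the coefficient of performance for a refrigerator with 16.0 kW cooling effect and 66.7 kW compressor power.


COP = Q_evap / W
COP = 16.0 / 66.7
COP = 0.24

0.24


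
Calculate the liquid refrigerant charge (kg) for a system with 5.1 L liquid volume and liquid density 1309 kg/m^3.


Charge = V * rho / 1000
Charge = 5.1 * 1309 / 1000
Charge = 6.68 kg

6.68


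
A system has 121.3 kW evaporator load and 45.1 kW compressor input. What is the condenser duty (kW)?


Q_cond = Q_evap + W
Q_cond = 121.3 + 45.1
Q_cond = 166.4 kW

166.4


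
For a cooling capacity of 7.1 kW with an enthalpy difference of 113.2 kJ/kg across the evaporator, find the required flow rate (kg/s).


m_dot = Q / dh
m_dot = 7.1 / 113.2
m_dot = 0.0627 kg/s

0.0627


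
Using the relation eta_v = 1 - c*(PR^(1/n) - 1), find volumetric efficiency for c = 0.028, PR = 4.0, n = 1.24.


PR^(1/n) = 4.0^(1/1.24) = 3.05866738
eta_v = 1 - 0.028 * (3.05866738 - 1)
eta_v = 0.9424

0.9424


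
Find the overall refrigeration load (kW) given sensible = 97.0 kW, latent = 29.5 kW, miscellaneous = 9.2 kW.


Q_total = Q_s + Q_l + Q_misc
Q_total = 97.0 + 29.5 + 9.2
Q_total = 135.7 kW

135.7


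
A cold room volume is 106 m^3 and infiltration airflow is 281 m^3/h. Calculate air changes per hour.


ACH = flow / volume
ACH = 281 / 106
ACH = 2.651

2.651


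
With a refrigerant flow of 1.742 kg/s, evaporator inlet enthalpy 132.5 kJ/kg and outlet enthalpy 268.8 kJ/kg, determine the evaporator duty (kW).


dh = 268.8 - 132.5 = 136.3 kJ/kg
Q_evap = m_dot * dh = 1.742 * 136.3
Q_evap = 237.43 kW

237.43


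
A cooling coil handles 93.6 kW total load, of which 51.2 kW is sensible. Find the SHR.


SHR = Q_sensible / Q_total
SHR = 51.2 / 93.6
SHR = 0.547

0.547


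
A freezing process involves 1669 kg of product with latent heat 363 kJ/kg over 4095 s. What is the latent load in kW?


Q_lat = m * h_fg / t
Q_lat = 1669 * 363 / 4095
Q_lat = 147.95 kW

147.95


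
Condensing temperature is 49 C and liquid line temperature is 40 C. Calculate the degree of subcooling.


Subcooling = T_cond - T_liquid
Subcooling = 49 - 40
Subcooling = 9 K

9


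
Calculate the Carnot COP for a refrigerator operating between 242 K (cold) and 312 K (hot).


dT = 312 - 242 = 70 K
COP_carnot = T_cold / dT = 242 / 70
COP_carnot = 3.457

3.457


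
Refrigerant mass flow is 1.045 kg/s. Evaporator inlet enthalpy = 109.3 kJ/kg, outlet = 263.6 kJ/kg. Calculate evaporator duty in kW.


dh = 263.6 - 109.3 = 154.3 kJ/kg
Q_evap = m_dot * dh = 1.045 * 154.3
Q_evap = 161.24 kW

161.24


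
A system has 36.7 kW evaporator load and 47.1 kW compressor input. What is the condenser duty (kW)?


Q_cond = Q_evap + W
Q_cond = 36.7 + 47.1
Q_cond = 83.8 kW

83.8


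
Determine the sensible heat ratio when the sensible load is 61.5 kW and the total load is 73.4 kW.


SHR = Q_sensible / Q_total
SHR = 61.5 / 73.4
SHR = 0.838

0.838


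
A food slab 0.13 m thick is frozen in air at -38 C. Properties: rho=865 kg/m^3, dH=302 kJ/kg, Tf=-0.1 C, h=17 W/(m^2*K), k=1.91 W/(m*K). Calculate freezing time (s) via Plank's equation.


dT = -0.1 - (-38) = 37.9 K
term1 = a/(2h) = 0.13/(2*17) = 0.003823529412
term2 = a^2/(8k) = 0.13^2/(8*1.91) = 0.001106020942
t = rho*dH*1000/dT * (term1 + term2)
t = 865*302*1000/37.9 * (0.003823529412 + 0.001106020942)
t = 33977 s

33977


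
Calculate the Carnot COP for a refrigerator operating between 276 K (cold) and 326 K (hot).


dT = 326 - 276 = 50 K
COP_carnot = T_cold / dT = 276 / 50
COP_carnot = 5.52

5.52


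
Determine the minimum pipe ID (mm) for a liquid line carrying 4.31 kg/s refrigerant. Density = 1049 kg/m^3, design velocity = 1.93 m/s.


A = m_dot / (rho * v) = 4.31 / (1049 * 1.93) = 0.002128847113 m^2
d = sqrt(4*A/pi) * 1000
d = 52.1 mm

52.1


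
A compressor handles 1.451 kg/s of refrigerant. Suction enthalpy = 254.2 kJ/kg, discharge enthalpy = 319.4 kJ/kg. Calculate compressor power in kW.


dh = 319.4 - 254.2 = 65.2 kJ/kg
W = m_dot * dh = 1.451 * 65.2 = 94.61 kW

94.61


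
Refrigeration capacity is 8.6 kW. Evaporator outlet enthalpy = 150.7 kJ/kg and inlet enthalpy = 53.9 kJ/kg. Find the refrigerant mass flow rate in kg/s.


dh = 150.7 - 53.9 = 96.8 kJ/kg
m_dot = Q / dh = 8.6 / 96.8 = 0.0888 kg/s

0.0888


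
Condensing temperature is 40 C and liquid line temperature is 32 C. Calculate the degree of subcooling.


Subcooling = T_cond - T_liquid
Subcooling = 40 - 32
Subcooling = 8 K

8


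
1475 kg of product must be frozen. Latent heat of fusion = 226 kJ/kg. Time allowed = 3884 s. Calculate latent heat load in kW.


Q_lat = m * h_fg / t
Q_lat = 1475 * 226 / 3884
Q_lat = 85.83 kW

85.83


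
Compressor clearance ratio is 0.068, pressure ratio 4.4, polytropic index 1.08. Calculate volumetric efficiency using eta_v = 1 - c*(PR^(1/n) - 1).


PR^(1/n) = 4.4^(1/1.08) = 3.94266171
eta_v = 1 - 0.068 * (3.94266171 - 1)
eta_v = 0.7999

0.7999


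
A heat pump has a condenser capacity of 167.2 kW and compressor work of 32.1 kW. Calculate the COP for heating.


COP_hp = Q_cond / W
COP_hp = 167.2 / 32.1
COP_hp = 5.209

5.209


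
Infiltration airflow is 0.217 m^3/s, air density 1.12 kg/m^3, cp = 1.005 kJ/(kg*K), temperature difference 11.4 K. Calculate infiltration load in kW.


Q = V_dot * rho * cp * dT
Q = 0.217 * 1.12 * 1.005 * 11.4
Q = 2.785 kW

2.785


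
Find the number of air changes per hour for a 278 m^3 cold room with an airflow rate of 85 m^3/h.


ACH = flow / volume
ACH = 85 / 278
ACH = 0.306

0.306


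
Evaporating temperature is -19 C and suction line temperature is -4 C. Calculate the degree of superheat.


Superheat = T_suction - T_evap
Superheat = -4 - (-19)
Superheat = 15 K

15


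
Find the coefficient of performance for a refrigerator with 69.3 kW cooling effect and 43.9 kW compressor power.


COP = Q_evap / W
COP = 69.3 / 43.9
COP = 1.579

1.579


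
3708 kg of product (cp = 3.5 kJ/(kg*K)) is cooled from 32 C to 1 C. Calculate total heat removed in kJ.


dT = 32 - (1) = 31 K
Q = m * cp * dT = 3708 * 3.5 * 31
Q = 402318 kJ

402318


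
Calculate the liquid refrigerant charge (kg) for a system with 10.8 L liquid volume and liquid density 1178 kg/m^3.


Charge = V * rho / 1000
Charge = 10.8 * 1178 / 1000
Charge = 12.72 kg

12.72


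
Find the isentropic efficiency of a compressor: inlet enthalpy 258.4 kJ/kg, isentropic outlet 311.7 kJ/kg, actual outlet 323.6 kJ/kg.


dh_ideal = 311.7 - 258.4 = 53.3 kJ/kg
dh_actual = 323.6 - 258.4 = 65.2 kJ/kg
eta_s = dh_ideal / dh_actual = 53.3 / 65.2
eta_s = 0.8175

0.8175


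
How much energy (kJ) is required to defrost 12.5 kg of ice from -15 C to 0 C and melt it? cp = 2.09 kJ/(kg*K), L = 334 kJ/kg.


Sensible heat = cp * dT = 2.09 * 15 = 31.35 kJ/kg
Total per kg = 31.35 + 334 = 365.35 kJ/kg
Q = m * total = 12.5 * 365.35
Q = 4566.9 kJ

4566.9


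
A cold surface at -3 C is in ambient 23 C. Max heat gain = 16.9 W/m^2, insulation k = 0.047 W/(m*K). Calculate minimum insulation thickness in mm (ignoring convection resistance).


dT = 23 - (-3) = 26 K
thickness = k * dT / q_max * 1000
thickness = 0.047 * 26 / 16.9 * 1000
thickness = 72.3 mm

72.3


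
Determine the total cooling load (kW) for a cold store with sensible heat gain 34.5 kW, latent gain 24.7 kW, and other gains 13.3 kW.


Q_total = Q_s + Q_l + Q_misc
Q_total = 34.5 + 24.7 + 13.3
Q_total = 72.5 kW

72.5


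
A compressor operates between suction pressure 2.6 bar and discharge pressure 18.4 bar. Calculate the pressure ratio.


PR = P_high / P_low
PR = 18.4 / 2.6
PR = 7.077

7.077


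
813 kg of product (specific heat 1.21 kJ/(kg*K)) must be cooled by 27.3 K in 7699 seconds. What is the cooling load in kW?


Q = m * cp * dT / t
Q = 813 * 1.21 * 27.3 / 7699
Q = 3.488 kW

3.488


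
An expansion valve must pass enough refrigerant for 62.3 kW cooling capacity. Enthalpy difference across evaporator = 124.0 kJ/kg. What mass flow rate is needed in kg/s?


m_dot = Q / dh
m_dot = 62.3 / 124.0
m_dot = 0.5024 kg/s

0.5024


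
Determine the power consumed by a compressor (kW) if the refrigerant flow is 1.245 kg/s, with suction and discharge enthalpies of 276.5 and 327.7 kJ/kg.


dh = 327.7 - 276.5 = 51.2 kJ/kg
W = m_dot * dh = 1.245 * 51.2 = 63.74 kW

63.74


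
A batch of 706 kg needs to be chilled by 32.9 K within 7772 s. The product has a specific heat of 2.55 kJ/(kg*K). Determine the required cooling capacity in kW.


Q = m * cp * dT / t
Q = 706 * 2.55 * 32.9 / 7772
Q = 7.621 kW

7.621


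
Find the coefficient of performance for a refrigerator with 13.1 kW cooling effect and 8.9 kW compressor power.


COP = Q_evap / W
COP = 13.1 / 8.9
COP = 1.472

1.472


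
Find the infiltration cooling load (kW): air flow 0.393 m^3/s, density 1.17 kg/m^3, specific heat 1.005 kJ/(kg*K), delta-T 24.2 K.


Q = V_dot * rho * cp * dT
Q = 0.393 * 1.17 * 1.005 * 24.2
Q = 11.183 kW

11.183


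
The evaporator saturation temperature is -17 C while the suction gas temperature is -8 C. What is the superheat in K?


Superheat = T_suction - T_evap
Superheat = -8 - (-17)
Superheat = 9 K

9


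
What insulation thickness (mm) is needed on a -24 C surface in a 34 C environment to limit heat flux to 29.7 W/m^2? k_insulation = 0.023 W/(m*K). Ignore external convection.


dT = 34 - (-24) = 58 K
thickness = k * dT / q_max * 1000
thickness = 0.023 * 58 / 29.7 * 1000
thickness = 44.9 mm

44.9


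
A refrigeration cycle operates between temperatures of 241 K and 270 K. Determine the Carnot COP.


dT = 270 - 241 = 29 K
COP_carnot = T_cold / dT = 241 / 29
COP_carnot = 8.31

8.31


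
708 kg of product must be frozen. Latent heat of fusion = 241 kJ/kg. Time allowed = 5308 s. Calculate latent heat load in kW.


Q_lat = m * h_fg / t
Q_lat = 708 * 241 / 5308
Q_lat = 32.15 kW

32.15


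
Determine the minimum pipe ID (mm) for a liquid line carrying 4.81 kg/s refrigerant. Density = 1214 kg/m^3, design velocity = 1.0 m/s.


A = m_dot / (rho * v) = 4.81 / (1214 * 1.0) = 0.003962108731 m^2
d = sqrt(4*A/pi) * 1000
d = 71.0 mm

71.0


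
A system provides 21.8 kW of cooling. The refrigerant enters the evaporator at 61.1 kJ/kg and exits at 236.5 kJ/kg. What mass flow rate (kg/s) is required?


dh = 236.5 - 61.1 = 175.4 kJ/kg
m_dot = Q / dh = 21.8 / 175.4 = 0.1243 kg/s

0.1243


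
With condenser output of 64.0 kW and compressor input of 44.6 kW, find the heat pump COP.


COP_hp = Q_cond / W
COP_hp = 64.0 / 44.6
COP_hp = 1.435

1.435


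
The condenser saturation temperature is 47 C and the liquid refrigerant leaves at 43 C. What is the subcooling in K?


Subcooling = T_cond - T_liquid
Subcooling = 47 - 43
Subcooling = 4 K

4


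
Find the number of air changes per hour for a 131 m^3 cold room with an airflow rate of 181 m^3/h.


ACH = flow / volume
ACH = 181 / 131
ACH = 1.382

1.382


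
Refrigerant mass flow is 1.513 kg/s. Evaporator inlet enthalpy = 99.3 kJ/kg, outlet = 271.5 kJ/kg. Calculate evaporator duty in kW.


dh = 271.5 - 99.3 = 172.2 kJ/kg
Q_evap = m_dot * dh = 1.513 * 172.2
Q_evap = 260.54 kW

260.54


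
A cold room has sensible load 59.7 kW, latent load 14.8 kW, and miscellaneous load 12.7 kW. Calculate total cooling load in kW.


Q_total = Q_s + Q_l + Q_misc
Q_total = 59.7 + 14.8 + 12.7
Q_total = 87.2 kW

87.2


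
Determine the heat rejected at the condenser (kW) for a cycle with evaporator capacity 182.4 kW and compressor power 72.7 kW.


Q_cond = Q_evap + W
Q_cond = 182.4 + 72.7
Q_cond = 255.1 kW

255.1


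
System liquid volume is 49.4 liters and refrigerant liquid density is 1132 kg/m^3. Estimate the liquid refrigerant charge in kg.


Charge = V * rho / 1000
Charge = 49.4 * 1132 / 1000
Charge = 55.92 kg

55.92


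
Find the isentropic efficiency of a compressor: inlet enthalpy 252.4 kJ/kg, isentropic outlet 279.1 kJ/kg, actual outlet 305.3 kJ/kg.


dh_ideal = 279.1 - 252.4 = 26.7 kJ/kg
dh_actual = 305.3 - 252.4 = 52.9 kJ/kg
eta_s = dh_ideal / dh_actual = 26.7 / 52.9
eta_s = 0.5047

0.5047


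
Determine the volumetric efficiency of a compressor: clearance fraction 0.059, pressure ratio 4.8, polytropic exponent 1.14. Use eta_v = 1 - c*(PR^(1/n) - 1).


PR^(1/n) = 4.8^(1/1.14) = 3.95895015
eta_v = 1 - 0.059 * (3.95895015 - 1)
eta_v = 0.8254

0.8254


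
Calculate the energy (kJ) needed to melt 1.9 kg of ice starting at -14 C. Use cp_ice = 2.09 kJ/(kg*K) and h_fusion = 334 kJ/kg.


Sensible heat = cp * dT = 2.09 * 14 = 29.26 kJ/kg
Total per kg = 29.26 + 334 = 363.26 kJ/kg
Q = m * total = 1.9 * 363.26
Q = 690.2 kJ

690.2


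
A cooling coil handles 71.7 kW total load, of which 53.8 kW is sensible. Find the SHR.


SHR = Q_sensible / Q_total
SHR = 53.8 / 71.7
SHR = 0.75

0.75


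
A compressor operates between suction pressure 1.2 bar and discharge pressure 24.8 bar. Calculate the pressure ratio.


PR = P_high / P_low
PR = 24.8 / 1.2
PR = 20.667

20.667


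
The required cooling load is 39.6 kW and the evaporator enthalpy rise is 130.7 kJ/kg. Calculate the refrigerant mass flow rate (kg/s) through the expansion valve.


m_dot = Q / dh
m_dot = 39.6 / 130.7
m_dot = 0.303 kg/s

0.303


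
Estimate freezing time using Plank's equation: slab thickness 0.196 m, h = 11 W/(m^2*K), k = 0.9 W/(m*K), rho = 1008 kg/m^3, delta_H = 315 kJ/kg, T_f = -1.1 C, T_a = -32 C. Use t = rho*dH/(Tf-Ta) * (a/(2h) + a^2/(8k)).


dT = -1.1 - (-32) = 30.9 K
term1 = a/(2h) = 0.196/(2*11) = 0.008909090909
term2 = a^2/(8k) = 0.196^2/(8*0.9) = 0.005335555556
t = rho*dH*1000/dT * (term1 + term2)
t = 1008*315*1000/30.9 * (0.008909090909 + 0.005335555556)
t = 146374 s

146374


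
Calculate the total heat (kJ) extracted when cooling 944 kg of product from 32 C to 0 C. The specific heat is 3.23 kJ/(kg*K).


dT = 32 - (0) = 32 K
Q = m * cp * dT = 944 * 3.23 * 32
Q = 97572 kJ

97572


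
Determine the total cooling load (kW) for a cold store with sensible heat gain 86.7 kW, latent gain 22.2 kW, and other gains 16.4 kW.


Q_total = Q_s + Q_l + Q_misc
Q_total = 86.7 + 22.2 + 16.4
Q_total = 125.3 kW

125.3


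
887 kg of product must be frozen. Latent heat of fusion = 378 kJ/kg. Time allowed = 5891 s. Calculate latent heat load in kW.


Q_lat = m * h_fg / t
Q_lat = 887 * 378 / 5891
Q_lat = 56.91 kW

56.91


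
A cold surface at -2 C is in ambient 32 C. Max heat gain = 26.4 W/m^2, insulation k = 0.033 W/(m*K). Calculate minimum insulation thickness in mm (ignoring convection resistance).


dT = 32 - (-2) = 34 K
thickness = k * dT / q_max * 1000
thickness = 0.033 * 34 / 26.4 * 1000
thickness = 42.5 mm

42.5


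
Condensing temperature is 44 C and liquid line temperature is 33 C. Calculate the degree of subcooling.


Subcooling = T_cond - T_liquid
Subcooling = 44 - 33
Subcooling = 11 K

11


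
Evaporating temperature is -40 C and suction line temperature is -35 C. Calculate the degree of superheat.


Superheat = T_suction - T_evap
Superheat = -35 - (-40)
Superheat = 5 K

5


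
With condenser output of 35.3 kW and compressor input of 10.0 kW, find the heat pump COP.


COP_hp = Q_cond / W
COP_hp = 35.3 / 10.0
COP_hp = 3.53

3.53


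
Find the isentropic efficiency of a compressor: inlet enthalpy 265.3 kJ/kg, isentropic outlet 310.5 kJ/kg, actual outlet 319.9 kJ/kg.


dh_ideal = 310.5 - 265.3 = 45.2 kJ/kg
dh_actual = 319.9 - 265.3 = 54.6 kJ/kg
eta_s = dh_ideal / dh_actual = 45.2 / 54.6
eta_s = 0.8278

0.8278


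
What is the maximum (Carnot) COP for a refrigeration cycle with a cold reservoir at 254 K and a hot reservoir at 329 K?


dT = 329 - 254 = 75 K
COP_carnot = T_cold / dT = 254 / 75
COP_carnot = 3.387

3.387


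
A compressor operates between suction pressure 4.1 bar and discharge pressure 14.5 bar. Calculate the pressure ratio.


PR = P_high / P_low
PR = 14.5 / 4.1
PR = 3.537

3.537


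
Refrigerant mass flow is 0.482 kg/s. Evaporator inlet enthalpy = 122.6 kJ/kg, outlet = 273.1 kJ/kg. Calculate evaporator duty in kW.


dh = 273.1 - 122.6 = 150.5 kJ/kg
Q_evap = m_dot * dh = 0.482 * 150.5
Q_evap = 72.54 kW

72.54


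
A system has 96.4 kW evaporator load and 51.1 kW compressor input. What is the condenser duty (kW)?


Q_cond = Q_evap + W
Q_cond = 96.4 + 51.1
Q_cond = 147.5 kW

147.5


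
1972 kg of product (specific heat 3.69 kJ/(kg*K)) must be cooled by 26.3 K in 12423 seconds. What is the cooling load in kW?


Q = m * cp * dT / t
Q = 1972 * 3.69 * 26.3 / 12423
Q = 15.405 kW

15.405


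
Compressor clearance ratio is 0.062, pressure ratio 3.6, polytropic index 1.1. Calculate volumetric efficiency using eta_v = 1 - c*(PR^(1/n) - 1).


PR^(1/n) = 3.6^(1/1.1) = 3.20427326
eta_v = 1 - 0.062 * (3.20427326 - 1)
eta_v = 0.8633

0.8633


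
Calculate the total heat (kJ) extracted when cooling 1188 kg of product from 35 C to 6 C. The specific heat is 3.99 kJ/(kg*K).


dT = 35 - (6) = 29 K
Q = m * cp * dT = 1188 * 3.99 * 29
Q = 137463 kJ

137463


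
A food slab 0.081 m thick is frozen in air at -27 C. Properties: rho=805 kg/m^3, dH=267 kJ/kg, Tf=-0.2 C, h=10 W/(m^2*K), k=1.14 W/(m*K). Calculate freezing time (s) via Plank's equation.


dT = -0.2 - (-27) = 26.8 K
term1 = a/(2h) = 0.081/(2*10) = 0.00405
term2 = a^2/(8k) = 0.081^2/(8*1.14) = 0.0007194078947
t = rho*dH*1000/dT * (term1 + term2)
t = 805*267*1000/26.8 * (0.00405 + 0.0007194078947)
t = 38250 s

38250


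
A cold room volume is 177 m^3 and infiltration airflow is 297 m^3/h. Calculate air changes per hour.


ACH = flow / volume
ACH = 297 / 177
ACH = 1.678

1.678


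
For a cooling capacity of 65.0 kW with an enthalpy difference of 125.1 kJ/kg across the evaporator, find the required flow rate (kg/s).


m_dot = Q / dh
m_dot = 65.0 / 125.1
m_dot = 0.5196 kg/s

0.5196


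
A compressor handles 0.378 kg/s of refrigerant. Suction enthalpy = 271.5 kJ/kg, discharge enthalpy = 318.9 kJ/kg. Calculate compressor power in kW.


dh = 318.9 - 271.5 = 47.4 kJ/kg
W = m_dot * dh = 0.378 * 47.4 = 17.92 kW

17.92


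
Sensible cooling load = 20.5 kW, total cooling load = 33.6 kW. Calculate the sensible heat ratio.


SHR = Q_sensible / Q_total
SHR = 20.5 / 33.6
SHR = 0.61

0.61


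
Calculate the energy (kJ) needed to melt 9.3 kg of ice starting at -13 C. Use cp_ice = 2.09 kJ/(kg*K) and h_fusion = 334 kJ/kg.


Sensible heat = cp * dT = 2.09 * 13 = 27.17 kJ/kg
Total per kg = 27.17 + 334 = 361.17 kJ/kg
Q = m * total = 9.3 * 361.17
Q = 3358.9 kJ

3358.9


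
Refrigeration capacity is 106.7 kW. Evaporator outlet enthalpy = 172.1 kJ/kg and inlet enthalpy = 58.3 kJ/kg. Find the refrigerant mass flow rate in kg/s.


dh = 172.1 - 58.3 = 113.8 kJ/kg
m_dot = Q / dh = 106.7 / 113.8 = 0.9376 kg/s

0.9376


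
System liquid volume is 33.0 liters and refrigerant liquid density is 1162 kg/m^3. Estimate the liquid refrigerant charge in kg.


Charge = V * rho / 1000
Charge = 33.0 * 1162 / 1000
Charge = 38.35 kg

38.35


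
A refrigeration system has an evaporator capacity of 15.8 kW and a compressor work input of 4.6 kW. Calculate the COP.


COP = Q_evap / W
COP = 15.8 / 4.6
COP = 3.435

3.435


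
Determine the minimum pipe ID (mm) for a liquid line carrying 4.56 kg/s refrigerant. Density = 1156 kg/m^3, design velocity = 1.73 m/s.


A = m_dot / (rho * v) = 4.56 / (1156 * 1.73) = 0.002280136808 m^2
d = sqrt(4*A/pi) * 1000
d = 53.9 mm

53.9


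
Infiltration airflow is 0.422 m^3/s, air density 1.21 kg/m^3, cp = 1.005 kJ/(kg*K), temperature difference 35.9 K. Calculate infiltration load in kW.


Q = V_dot * rho * cp * dT
Q = 0.422 * 1.21 * 1.005 * 35.9
Q = 18.423 kW

18.423


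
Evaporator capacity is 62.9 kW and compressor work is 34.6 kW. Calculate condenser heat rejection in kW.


Q_cond = Q_evap + W
Q_cond = 62.9 + 34.6
Q_cond = 97.5 kW

97.5


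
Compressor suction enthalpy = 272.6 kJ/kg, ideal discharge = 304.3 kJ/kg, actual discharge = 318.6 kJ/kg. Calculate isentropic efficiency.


dh_ideal = 304.3 - 272.6 = 31.7 kJ/kg
dh_actual = 318.6 - 272.6 = 46.0 kJ/kg
eta_s = dh_ideal / dh_actual = 31.7 / 46.0
eta_s = 0.6891

0.6891


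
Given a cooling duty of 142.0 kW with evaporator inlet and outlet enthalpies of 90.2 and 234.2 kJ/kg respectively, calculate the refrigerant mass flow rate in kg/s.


dh = 234.2 - 90.2 = 144.0 kJ/kg
m_dot = Q / dh = 142.0 / 144.0 = 0.9861 kg/s

0.9861


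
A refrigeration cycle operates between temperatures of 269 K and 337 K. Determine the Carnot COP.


dT = 337 - 269 = 68 K
COP_carnot = T_cold / dT = 269 / 68
COP_carnot = 3.956

3.956


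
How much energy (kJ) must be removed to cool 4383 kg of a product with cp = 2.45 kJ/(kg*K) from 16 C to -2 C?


dT = 16 - (-2) = 18 K
Q = m * cp * dT = 4383 * 2.45 * 18
Q = 193290 kJ

193290


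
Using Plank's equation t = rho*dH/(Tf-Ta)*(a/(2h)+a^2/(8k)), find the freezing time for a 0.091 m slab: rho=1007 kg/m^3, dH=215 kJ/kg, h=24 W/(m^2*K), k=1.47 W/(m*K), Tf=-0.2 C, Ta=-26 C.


dT = -0.2 - (-26) = 25.8 K
term1 = a/(2h) = 0.091/(2*24) = 0.001895833333
term2 = a^2/(8k) = 0.091^2/(8*1.47) = 0.0007041666667
t = rho*dH*1000/dT * (term1 + term2)
t = 1007*215*1000/25.8 * (0.001895833333 + 0.0007041666667)
t = 21818 s

21818


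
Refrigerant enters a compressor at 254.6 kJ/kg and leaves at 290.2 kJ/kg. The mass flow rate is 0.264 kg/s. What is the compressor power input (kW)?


dh = 290.2 - 254.6 = 35.6 kJ/kg
W = m_dot * dh = 0.264 * 35.6 = 9.4 kW

9.4


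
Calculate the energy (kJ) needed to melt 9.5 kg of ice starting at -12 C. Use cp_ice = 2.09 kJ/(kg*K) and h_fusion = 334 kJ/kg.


Sensible heat = cp * dT = 2.09 * 12 = 25.08 kJ/kg
Total per kg = 25.08 + 334 = 359.08 kJ/kg
Q = m * total = 9.5 * 359.08
Q = 3411.3 kJ

3411.3


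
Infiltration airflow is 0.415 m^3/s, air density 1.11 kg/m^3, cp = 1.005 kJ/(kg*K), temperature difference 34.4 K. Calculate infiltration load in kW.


Q = V_dot * rho * cp * dT
Q = 0.415 * 1.11 * 1.005 * 34.4
Q = 15.926 kW

15.926


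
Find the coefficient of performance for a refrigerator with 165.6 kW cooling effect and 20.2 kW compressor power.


COP = Q_evap / W
COP = 165.6 / 20.2
COP = 8.198

8.198


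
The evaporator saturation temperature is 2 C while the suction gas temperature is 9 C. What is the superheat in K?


Superheat = T_suction - T_evap
Superheat = 9 - (2)
Superheat = 7 K

7


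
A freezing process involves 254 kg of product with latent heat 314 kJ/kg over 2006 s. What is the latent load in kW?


Q_lat = m * h_fg / t
Q_lat = 254 * 314 / 2006
Q_lat = 39.76 kW

39.76


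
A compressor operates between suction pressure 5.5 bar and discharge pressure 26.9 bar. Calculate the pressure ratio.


PR = P_high / P_low
PR = 26.9 / 5.5
PR = 4.891

4.891


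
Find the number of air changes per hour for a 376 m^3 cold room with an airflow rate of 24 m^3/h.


ACH = flow / volume
ACH = 24 / 376
ACH = 0.064

0.064


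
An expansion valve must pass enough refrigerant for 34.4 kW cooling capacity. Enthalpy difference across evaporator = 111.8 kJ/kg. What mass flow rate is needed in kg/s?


m_dot = Q / dh
m_dot = 34.4 / 111.8
m_dot = 0.3077 kg/s

0.3077


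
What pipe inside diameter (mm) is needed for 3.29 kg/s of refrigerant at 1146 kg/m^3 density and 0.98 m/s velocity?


A = m_dot / (rho * v) = 3.29 / (1146 * 0.98) = 0.002929444029 m^2
d = sqrt(4*A/pi) * 1000
d = 61.1 mm

61.1


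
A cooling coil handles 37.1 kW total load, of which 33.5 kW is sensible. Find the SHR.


SHR = Q_sensible / Q_total
SHR = 33.5 / 37.1
SHR = 0.903

0.903


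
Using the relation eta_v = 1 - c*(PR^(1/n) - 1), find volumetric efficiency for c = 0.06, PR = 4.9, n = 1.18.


PR^(1/n) = 4.9^(1/1.18) = 3.84513801
eta_v = 1 - 0.06 * (3.84513801 - 1)
eta_v = 0.8293

0.8293


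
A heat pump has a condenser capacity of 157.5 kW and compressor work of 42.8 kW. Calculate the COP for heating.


COP_hp = Q_cond / W
COP_hp = 157.5 / 42.8
COP_hp = 3.68

3.68


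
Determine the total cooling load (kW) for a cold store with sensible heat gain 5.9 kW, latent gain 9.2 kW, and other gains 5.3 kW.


Q_total = Q_s + Q_l + Q_misc
Q_total = 5.9 + 9.2 + 5.3
Q_total = 20.4 kW

20.4


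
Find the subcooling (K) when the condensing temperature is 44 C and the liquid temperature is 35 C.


Subcooling = T_cond - T_liquid
Subcooling = 44 - 35
Subcooling = 9 K

9


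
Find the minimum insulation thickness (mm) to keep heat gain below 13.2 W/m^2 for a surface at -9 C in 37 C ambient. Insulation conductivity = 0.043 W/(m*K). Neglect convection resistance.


dT = 37 - (-9) = 46 K
thickness = k * dT / q_max * 1000
thickness = 0.043 * 46 / 13.2 * 1000
thickness = 149.8 mm

149.8


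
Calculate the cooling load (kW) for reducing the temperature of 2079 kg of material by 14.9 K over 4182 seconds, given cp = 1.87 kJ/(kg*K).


Q = m * cp * dT / t
Q = 2079 * 1.87 * 14.9 / 4182
Q = 13.852 kW

13.852


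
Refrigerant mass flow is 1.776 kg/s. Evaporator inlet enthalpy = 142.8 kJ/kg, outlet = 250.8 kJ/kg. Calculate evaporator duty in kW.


dh = 250.8 - 142.8 = 108.0 kJ/kg
Q_evap = m_dot * dh = 1.776 * 108.0
Q_evap = 191.81 kW

191.81


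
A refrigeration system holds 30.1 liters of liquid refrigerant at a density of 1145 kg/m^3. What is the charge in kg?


Charge = V * rho / 1000
Charge = 30.1 * 1145 / 1000
Charge = 34.46 kg

34.46


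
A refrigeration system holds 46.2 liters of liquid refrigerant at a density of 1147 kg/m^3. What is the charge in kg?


Charge = V * rho / 1000
Charge = 46.2 * 1147 / 1000
Charge = 52.99 kg

52.99


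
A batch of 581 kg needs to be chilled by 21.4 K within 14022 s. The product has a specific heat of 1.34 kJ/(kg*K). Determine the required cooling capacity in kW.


Q = m * cp * dT / t
Q = 581 * 1.34 * 21.4 / 14022
Q = 1.188 kW

1.188


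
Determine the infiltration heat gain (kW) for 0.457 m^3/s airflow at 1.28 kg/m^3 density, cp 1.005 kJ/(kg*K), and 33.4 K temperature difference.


Q = V_dot * rho * cp * dT
Q = 0.457 * 1.28 * 1.005 * 33.4
Q = 19.635 kW

19.635


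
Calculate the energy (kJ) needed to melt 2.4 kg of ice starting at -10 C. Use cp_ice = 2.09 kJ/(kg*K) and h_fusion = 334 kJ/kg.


Sensible heat = cp * dT = 2.09 * 10 = 20.9 kJ/kg
Total per kg = 20.9 + 334 = 354.9 kJ/kg
Q = m * total = 2.4 * 354.9
Q = 851.8 kJ

851.8


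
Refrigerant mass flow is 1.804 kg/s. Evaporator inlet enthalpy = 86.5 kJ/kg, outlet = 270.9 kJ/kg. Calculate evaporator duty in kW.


dh = 270.9 - 86.5 = 184.4 kJ/kg
Q_evap = m_dot * dh = 1.804 * 184.4
Q_evap = 332.66 kW

332.66


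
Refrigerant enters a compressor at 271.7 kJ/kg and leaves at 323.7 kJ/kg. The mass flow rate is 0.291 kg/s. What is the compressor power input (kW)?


dh = 323.7 - 271.7 = 52.0 kJ/kg
W = m_dot * dh = 0.291 * 52.0 = 15.13 kW

15.13


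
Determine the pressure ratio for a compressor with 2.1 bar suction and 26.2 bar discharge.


PR = P_high / P_low
PR = 26.2 / 2.1
PR = 12.476

12.476


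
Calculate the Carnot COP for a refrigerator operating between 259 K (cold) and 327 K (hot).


dT = 327 - 259 = 68 K
COP_carnot = T_cold / dT = 259 / 68
COP_carnot = 3.809

3.809


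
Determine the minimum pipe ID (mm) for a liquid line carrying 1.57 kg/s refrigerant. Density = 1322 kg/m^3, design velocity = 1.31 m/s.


A = m_dot / (rho * v) = 1.57 / (1322 * 1.31) = 0.000906560728 m^2
d = sqrt(4*A/pi) * 1000
d = 34.0 mm

34.0


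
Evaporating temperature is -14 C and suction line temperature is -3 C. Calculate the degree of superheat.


Superheat = T_suction - T_evap
Superheat = -3 - (-14)
Superheat = 11 K

11
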